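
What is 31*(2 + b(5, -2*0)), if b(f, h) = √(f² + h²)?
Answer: 217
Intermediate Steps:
31*(2 + b(5, -2*0)) = 31*(2 + √(5² + (-2*0)²)) = 31*(2 + √(25 + 0²)) = 31*(2 + √(25 + 0)) = 31*(2 + √25) = 31*(2 + 5) = 31*7 = 217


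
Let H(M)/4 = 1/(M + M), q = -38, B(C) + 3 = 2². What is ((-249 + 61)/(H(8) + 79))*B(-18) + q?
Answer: -12798/317 ≈ -40.372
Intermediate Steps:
B(C) = 1 (B(C) = -3 + 2² = -3 + 4 = 1)
H(M) = 2/M (H(M) = 4/(M + M) = 4/((2*M)) = 4*(1/(2*M)) = 2/M)
((-249 + 61)/(H(8) + 79))*B(-18) + q = ((-249 + 61)/(2/8 + 79))*1 - 38 = -188/(2*(⅛) + 79)*1 - 38 = -188/(¼ + 79)*1 - 38 = -188/317/4*1 - 38 = -188*4/317*1 - 38 = -752/317*1 - 38 = -752/317 - 38 = -12798/317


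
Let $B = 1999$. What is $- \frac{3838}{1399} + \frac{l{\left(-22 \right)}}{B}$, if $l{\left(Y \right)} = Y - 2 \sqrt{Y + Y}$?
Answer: $- \frac{7702940}{2796601} - \frac{4 i \sqrt{11}}{1999} \approx -2.7544 - 0.0066366 i$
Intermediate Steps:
$l{\left(Y \right)} = Y - 2 \sqrt{2} \sqrt{Y}$ ($l{\left(Y \right)} = Y - 2 \sqrt{2 Y} = Y - 2 \sqrt{2} \sqrt{Y}$)
$- \frac{3838}{1399} + \frac{l{\left(-22 \right)}}{B} = - \frac{3838}{1399} + \frac{-22 - 2 \sqrt{2} \sqrt{-22}}{1999} = \left(-3838\right) \frac{1}{1399} + \left(-22 - 2 \sqrt{2} i \sqrt{22}\right) \frac{1}{1999} = - \frac{3838}{1399} + \left(-22 - 4 i \sqrt{11}\right) \frac{1}{1999} = - \frac{3838}{1399} - \left(\frac{22}{1999} + \frac{4 i \sqrt{11}}{1999}\right) = - \frac{7702940}{2796601} - \frac{4 i \sqrt{11}}{1999}$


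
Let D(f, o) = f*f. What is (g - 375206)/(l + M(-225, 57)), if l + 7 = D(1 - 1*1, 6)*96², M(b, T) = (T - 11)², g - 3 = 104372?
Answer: -90277/703 ≈ -128.42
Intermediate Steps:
g = 104375 (g = 3 + 104372 = 104375)
M(b, T) = (-11 + T)²
D(f, o) = f²
l = -7 (l = -7 + (1 - 1*1)²*96² = -7 + (1 - 1)²*9216 = -7 + 0²*9216 = -7 + 0*9216 = -7 + 0 = -7)
(g - 375206)/(l + M(-225, 57)) = (104375 - 375206)/(-7 + (-11 + 57)²) = -270831/(-7 + 46²) = -270831/(-7 + 2116) = -270831/2109 = -270831*1/2109 = -90277/703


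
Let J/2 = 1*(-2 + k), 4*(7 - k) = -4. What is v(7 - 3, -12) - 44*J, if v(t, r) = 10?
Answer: -518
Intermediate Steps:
k = 8 (k = 7 - ¼*(-4) = 7 + 1 = 8)
J = 12 (J = 2*(1*(-2 + 8)) = 2*(1*6) = 2*6 = 12)
v(7 - 3, -12) - 44*J = 10 - 44*12 = 10 - 528 = -518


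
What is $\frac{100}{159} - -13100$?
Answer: $\frac{2083000}{159} \approx 13101.0$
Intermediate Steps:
$\frac{100}{159} - -13100 = 100 \cdot \frac{1}{159} + 13100 = \frac{100}{159} + 13100 = \frac{2083000}{159}$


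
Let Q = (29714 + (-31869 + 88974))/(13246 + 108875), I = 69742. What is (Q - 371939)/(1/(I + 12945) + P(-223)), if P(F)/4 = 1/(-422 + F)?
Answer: 807489597437039000/13437502821 ≈ 6.0092e+7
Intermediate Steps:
P(F) = 4/(-422 + F)
Q = 86819/122121 (Q = (29714 + 57105)/122121 = 86819*(1/122121) = 86819/122121 ≈ 0.71093)
(Q - 371939)/(1/(I + 12945) + P(-223)) = (86819/122121 - 371939)/(1/(69742 + 12945) + 4/(-422 - 223)) = -45421475800/(122121*(1/82687 + 4/(-645))) = -45421475800/(122121*(1/82687 + 4*(-1/645))) = -45421475800/(122121*(1/82687 - 4/645)) = -45421475800/(122121*(-330103/53333115)) = -45421475800/122121*(-53333115/330103) = 807489597437039000/13437502821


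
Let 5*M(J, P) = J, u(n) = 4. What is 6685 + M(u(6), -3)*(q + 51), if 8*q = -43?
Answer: 13443/2 ≈ 6721.5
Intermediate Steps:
q = -43/8 (q = (⅛)*(-43) = -43/8 ≈ -5.3750)
M(J, P) = J/5
6685 + M(u(6), -3)*(q + 51) = 6685 + ((⅕)*4)*(-43/8 + 51) = 6685 + (⅘)*(365/8) = 6685 + 73/2 = 13443/2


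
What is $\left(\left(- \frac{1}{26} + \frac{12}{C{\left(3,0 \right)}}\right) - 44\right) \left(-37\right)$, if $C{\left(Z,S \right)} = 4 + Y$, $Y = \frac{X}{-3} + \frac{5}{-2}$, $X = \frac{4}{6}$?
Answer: $\frac{766603}{598} \approx 1281.9$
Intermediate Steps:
$X = \frac{2}{3}$ ($X = 4 \cdot \frac{1}{6} = \frac{2}{3} \approx 0.66667$)
$Y = - \frac{49}{18}$ ($Y = \frac{2}{3 \left(-3\right)} + \frac{5}{-2} = \frac{2}{3} \left(- \frac{1}{3}\right) + 5 \left(- \frac{1}{2}\right) = - \frac{2}{9} - \frac{5}{2} = - \frac{49}{18} \approx -2.7222$)
$C{\left(Z,S \right)} = \frac{23}{18}$ ($C{\left(Z,S \right)} = 4 - \frac{49}{18} = \frac{23}{18}$)
$\left(\left(- \frac{1}{26} + \frac{12}{C{\left(3,0 \right)}}\right) - 44\right) \left(-37\right) = \left(\left(- \frac{1}{26} + \frac{12}{\frac{23}{18}}\right) - 44\right) \left(-37\right) = \left(\left(\left(-1\right) \frac{1}{26} + 12 \cdot \frac{18}{23}\right) - 44\right) \left(-37\right) = \left(\left(- \frac{1}{26} + \frac{216}{23}\right) - 44\right) \left(-37\right) = \left(\frac{5593}{598} - 44\right) \left(-37\right) = \left(- \frac{20719}{598}\right) \left(-37\right) = \frac{766603}{598}$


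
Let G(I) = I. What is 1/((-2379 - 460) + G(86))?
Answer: -1/2753 ≈ -0.00036324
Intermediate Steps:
1/((-2379 - 460) + G(86)) = 1/((-2379 - 460) + 86) = 1/(-2839 + 86) = 1/(-2753) = -1/2753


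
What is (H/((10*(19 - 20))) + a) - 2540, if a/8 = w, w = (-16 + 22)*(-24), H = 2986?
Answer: -19953/5 ≈ -3990.6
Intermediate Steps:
w = -144 (w = 6*(-24) = -144)
a = -1152 (a = 8*(-144) = -1152)
(H/((10*(19 - 20))) + a) - 2540 = (2986/((10*(19 - 20))) - 1152) - 2540 = (2986/((10*(-1))) - 1152) - 2540 = (2986/(-10) - 1152) - 2540 = (2986*(-⅒) - 1152) - 2540 = (-1493/5 - 1152) - 2540 = -7253/5 - 2540 = -19953/5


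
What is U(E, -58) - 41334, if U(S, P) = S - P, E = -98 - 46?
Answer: -41420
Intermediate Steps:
E = -144
U(E, -58) - 41334 = (-144 - 1*(-58)) - 41334 = (-144 + 58) - 41334 = -86 - 41334 = -41420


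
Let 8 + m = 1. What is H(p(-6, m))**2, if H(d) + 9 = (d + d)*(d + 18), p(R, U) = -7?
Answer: 26569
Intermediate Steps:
m = -7 (m = -8 + 1 = -7)
H(d) = -9 + 2*d*(18 + d) (H(d) = -9 + (d + d)*(d + 18) = -9 + (2*d)*(18 + d) = -9 + 2*d*(18 + d))
H(p(-6, m))**2 = (-9 + 2*(-7)**2 + 36*(-7))**2 = (-9 + 2*49 - 252)**2 = (-9 + 98 - 252)**2 = (-163)**2 = 26569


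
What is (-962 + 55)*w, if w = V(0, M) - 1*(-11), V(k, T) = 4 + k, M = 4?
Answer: -13605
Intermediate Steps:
w = 15 (w = (4 + 0) - 1*(-11) = 4 + 11 = 15)
(-962 + 55)*w = (-962 + 55)*15 = -907*15 = -13605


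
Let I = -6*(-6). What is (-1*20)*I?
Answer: -720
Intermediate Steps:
I = 36
(-1*20)*I = -1*20*36 = -20*36 = -720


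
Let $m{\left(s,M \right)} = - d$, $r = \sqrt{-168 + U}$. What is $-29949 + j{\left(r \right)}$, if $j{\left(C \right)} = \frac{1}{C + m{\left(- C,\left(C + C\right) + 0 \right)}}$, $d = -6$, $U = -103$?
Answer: $\frac{- 29949 \sqrt{271} + 179693 i}{\sqrt{271} - 6 i} \approx -29949.0 - 0.053619 i$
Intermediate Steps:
$r = i \sqrt{271}$ ($r = \sqrt{-168 - 103} = \sqrt{-271} = i \sqrt{271} \approx 16.462 i$)
$m{\left(s,M \right)} = 6$ ($m{\left(s,M \right)} = \left(-1\right) \left(-6\right) = 6$)
$j{\left(C \right)} = \frac{1}{6 + C}$ ($j{\left(C \right)} = \frac{1}{C + 6} = \frac{1}{6 + C}$)
$-29949 + j{\left(r \right)} = -29949 + \frac{1}{6 + i \sqrt{271}}$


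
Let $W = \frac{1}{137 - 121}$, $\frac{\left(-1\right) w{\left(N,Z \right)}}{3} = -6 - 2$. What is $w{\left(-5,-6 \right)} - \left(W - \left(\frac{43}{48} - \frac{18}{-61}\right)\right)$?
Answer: $\frac{9197}{366} \approx 25.128$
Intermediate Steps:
$w{\left(N,Z \right)} = 24$ ($w{\left(N,Z \right)} = - 3 \left(-6 - 2\right) = \left(-3\right) \left(-8\right) = 24$)
$W = \frac{1}{16} \approx 0.0625$
$w{\left(-5,-6 \right)} - \left(W - \left(\frac{43}{48} - \frac{18}{-61}\right)\right) = 24 - \left(\frac{1}{16} - \left(\frac{43}{48} - \frac{18}{-61}\right)\right) = 24 - \left(\frac{1}{16} - \left(43 \cdot \frac{1}{48} - - \frac{18}{61}\right)\right) = 24 - \left(\frac{1}{16} - \left(\frac{43}{48} + \frac{18}{61}\right)\right) = 24 - \left(\frac{1}{16} - \frac{3487}{2928}\right) = 24 - - \frac{413}{366} = 24 + \frac{413}{366} = \frac{9197}{366}$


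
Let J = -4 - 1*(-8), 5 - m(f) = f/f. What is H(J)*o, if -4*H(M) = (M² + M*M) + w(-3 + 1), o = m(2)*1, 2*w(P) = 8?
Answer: -36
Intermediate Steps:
w(P) = 4 (w(P) = (½)*8 = 4)
m(f) = 4 (m(f) = 5 - f/f = 5 - 1*1 = 5 - 1 = 4)
J = 4 (J = -4 + 8 = 4)
o = 4 (o = 4*1 = 4)
H(M) = -1 - M²/2 (H(M) = -((M² + M*M) + 4)/4 = -((M² + M²) + 4)/4 = -(2*M² + 4)/4 = -(4 + 2*M²)/4 = -1 - M²/2)
H(J)*o = (-1 - ½*4²)*4 = (-1 - ½*16)*4 = (-1 - 8)*4 = -9*4 = -36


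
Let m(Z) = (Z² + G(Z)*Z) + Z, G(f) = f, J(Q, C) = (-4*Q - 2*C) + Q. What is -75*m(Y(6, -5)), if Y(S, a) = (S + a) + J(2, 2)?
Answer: -11475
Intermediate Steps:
J(Q, C) = -3*Q - 2*C
Y(S, a) = -10 + S + a (Y(S, a) = (S + a) + (-3*2 - 2*2) = (S + a) + (-6 - 4) = (S + a) - 10 = -10 + S + a)
m(Z) = Z + 2*Z² (m(Z) = (Z² + Z*Z) + Z = (Z² + Z²) + Z = 2*Z² + Z = Z + 2*Z²)
-75*m(Y(6, -5)) = -75*(-10 + 6 - 5)*(1 + 2*(-10 + 6 - 5)) = -(-675)*(1 + 2*(-9)) = -(-675)*(1 - 18) = -(-675)*(-17) = -75*153 = -11475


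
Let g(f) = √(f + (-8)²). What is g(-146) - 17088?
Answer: -17088 + I*√82 ≈ -17088.0 + 9.0554*I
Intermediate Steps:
g(f) = √(64 + f) (g(f) = √(f + 64) = √(64 + f))
g(-146) - 17088 = √(64 - 146) - 17088 = √(-82) - 17088 = I*√82 - 17088 = -17088 + I*√82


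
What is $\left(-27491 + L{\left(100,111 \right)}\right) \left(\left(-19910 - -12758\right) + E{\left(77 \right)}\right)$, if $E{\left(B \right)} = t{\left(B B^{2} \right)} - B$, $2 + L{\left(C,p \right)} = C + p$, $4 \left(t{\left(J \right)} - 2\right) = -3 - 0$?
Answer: $\frac{394374951}{2} \approx 1.9719 \cdot 10^{8}$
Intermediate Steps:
$t{\left(J \right)} = \frac{5}{4}$ ($t{\left(J \right)} = 2 + \frac{-3 - 0}{4} = 2 + \frac{-3 + 0}{4} = 2 + \frac{1}{4} \left(-3\right) = 2 - \frac{3}{4} = \frac{5}{4}$)
$L{\left(C,p \right)} = -2 + C + p$ ($L{\left(C,p \right)} = -2 + \left(C + p\right) = -2 + C + p$)
$E{\left(B \right)} = \frac{5}{4} - B$
$\left(-27491 + L{\left(100,111 \right)}\right) \left(\left(-19910 - -12758\right) + E{\left(77 \right)}\right) = \left(-27491 + \left(-2 + 100 + 111\right)\right) \left(\left(-19910 - -12758\right) + \left(\frac{5}{4} - 77\right)\right) = \left(-27491 + 209\right) \left(\left(-19910 + 12758\right) + \left(\frac{5}{4} - 77\right)\right) = - 27282 \left(-7152 - \frac{303}{4}\right) = \left(-27282\right) \left(- \frac{28911}{4}\right) = \frac{394374951}{2}$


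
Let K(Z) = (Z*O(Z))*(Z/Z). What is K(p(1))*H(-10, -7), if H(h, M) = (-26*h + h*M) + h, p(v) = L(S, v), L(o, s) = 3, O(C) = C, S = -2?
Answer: 2880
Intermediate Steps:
p(v) = 3
H(h, M) = -25*h + M*h (H(h, M) = (-26*h + M*h) + h = -25*h + M*h)
K(Z) = Z² (K(Z) = (Z*Z)*(Z/Z) = Z²*1 = Z²)
K(p(1))*H(-10, -7) = 3²*(-10*(-25 - 7)) = 9*(-10*(-32)) = 9*320 = 2880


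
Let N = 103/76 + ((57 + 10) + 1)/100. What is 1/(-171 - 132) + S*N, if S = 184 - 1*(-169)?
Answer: 413608553/575700 ≈ 718.44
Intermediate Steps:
N = 3867/1900 (N = 103*(1/76) + (67 + 1)*(1/100) = 103/76 + 68*(1/100) = 103/76 + 17/25 = 3867/1900 ≈ 2.0353)
S = 353 (S = 184 + 169 = 353)
1/(-171 - 132) + S*N = 1/(-171 - 132) + 353*(3867/1900) = 1/(-303) + 1365051/1900 = -1/303 + 1365051/1900 = 413608553/575700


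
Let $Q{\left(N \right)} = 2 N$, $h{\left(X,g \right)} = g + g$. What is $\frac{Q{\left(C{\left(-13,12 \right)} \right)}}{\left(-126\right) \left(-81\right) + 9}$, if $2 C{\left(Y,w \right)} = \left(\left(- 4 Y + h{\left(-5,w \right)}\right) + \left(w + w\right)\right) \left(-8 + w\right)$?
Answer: $\frac{80}{2043} \approx 0.039158$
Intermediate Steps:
$h{\left(X,g \right)} = 2 g$
$C{\left(Y,w \right)} = \frac{\left(-8 + w\right) \left(- 4 Y + 4 w\right)}{2}$ ($C{\left(Y,w \right)} = \frac{\left(\left(- 4 Y + 2 w\right) + \left(w + w\right)\right) \left(-8 + w\right)}{2} = \frac{\left(\left(- 4 Y + 2 w\right) + 2 w\right) \left(-8 + w\right)}{2} = \frac{\left(- 4 Y + 4 w\right) \left(-8 + w\right)}{2} = \frac{\left(-8 + w\right) \left(- 4 Y + 4 w\right)}{2}$)
$\frac{Q{\left(C{\left(-13,12 \right)} \right)}}{\left(-126\right) \left(-81\right) + 9} = \frac{2 \left(\left(-16\right) 12 + 2 \cdot 12^{2} + 16 \left(-13\right) - \left(-26\right) 12\right)}{\left(-126\right) \left(-81\right) + 9} = \frac{2 \left(-192 + 2 \cdot 144 - 208 + 312\right)}{10206 + 9} = \frac{2 \left(-192 + 288 - 208 + 312\right)}{10215} = 2 \cdot 200 \cdot \frac{1}{10215} = 400 \cdot \frac{1}{10215} = \frac{80}{2043}$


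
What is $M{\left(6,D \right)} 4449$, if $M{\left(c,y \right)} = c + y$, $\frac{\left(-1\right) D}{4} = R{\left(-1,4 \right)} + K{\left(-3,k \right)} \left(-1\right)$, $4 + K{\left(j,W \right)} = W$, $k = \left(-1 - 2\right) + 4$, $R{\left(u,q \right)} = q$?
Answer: $-97878$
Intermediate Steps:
$k = 1$ ($k = -3 + 4 = 1$)
$K{\left(j,W \right)} = -4 + W$
$D = -28$ ($D = - 4 \left(4 + \left(-4 + 1\right) \left(-1\right)\right) = - 4 \left(4 - -3\right) = - 4 \left(4 + 3\right) = \left(-4\right) 7 = -28$)
$M{\left(6,D \right)} 4449 = \left(6 - 28\right) 4449 = \left(-22\right) 4449 = -97878$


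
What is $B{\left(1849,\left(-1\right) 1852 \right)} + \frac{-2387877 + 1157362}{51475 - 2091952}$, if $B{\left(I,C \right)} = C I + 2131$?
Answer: $- \frac{6982953846994}{2040477} \approx -3.4222 \cdot 10^{6}$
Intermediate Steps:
$B{\left(I,C \right)} = 2131 + C I$
$B{\left(1849,\left(-1\right) 1852 \right)} + \frac{-2387877 + 1157362}{51475 - 2091952} = \left(2131 + \left(-1\right) 1852 \cdot 1849\right) + \frac{-2387877 + 1157362}{51475 - 2091952} = \left(2131 - 3424348\right) - \frac{1230515}{-2040477} = \left(2131 - 3424348\right) - - \frac{1230515}{2040477} = -3422217 + \frac{1230515}{2040477} = - \frac{6982953846994}{2040477}$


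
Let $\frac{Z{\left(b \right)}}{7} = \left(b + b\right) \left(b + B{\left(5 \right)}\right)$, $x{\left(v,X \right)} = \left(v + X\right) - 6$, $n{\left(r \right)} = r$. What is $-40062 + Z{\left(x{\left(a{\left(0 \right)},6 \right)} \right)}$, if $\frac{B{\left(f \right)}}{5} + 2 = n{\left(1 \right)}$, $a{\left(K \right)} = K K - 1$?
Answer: $-39978$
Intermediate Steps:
$a{\left(K \right)} = -1 + K^{2}$ ($a{\left(K \right)} = K^{2} - 1 = -1 + K^{2}$)
$x{\left(v,X \right)} = -6 + X + v$ ($x{\left(v,X \right)} = \left(X + v\right) - 6 = -6 + X + v$)
$B{\left(f \right)} = -5$ ($B{\left(f \right)} = -10 + 5 \cdot 1 = -10 + 5 = -5$)
$Z{\left(b \right)} = 14 b \left(-5 + b\right)$ ($Z{\left(b \right)} = 7 \left(b + b\right) \left(b - 5\right) = 7 \cdot 2 b \left(-5 + b\right) = 14 b \left(-5 + b\right)$)
$-40062 + Z{\left(x{\left(a{\left(0 \right)},6 \right)} \right)} = -40062 + 14 \left(-6 + 6 - \left(1 - 0^{2}\right)\right) \left(-5 - \left(1 + 0\right)\right) = -40062 + 14 \left(-6 + 6 + \left(-1 + 0\right)\right) \left(-5 + \left(-6 + 6 + \left(-1 + 0\right)\right)\right) = -40062 + 14 \left(-6 + 6 - 1\right) \left(-5 - 1\right) = -40062 + 14 \left(-1\right) \left(-5 - 1\right) = -40062 + 14 \left(-1\right) \left(-6\right) = -40062 + 84 = -39978$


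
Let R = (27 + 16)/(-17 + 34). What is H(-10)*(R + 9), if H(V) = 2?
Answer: 392/17 ≈ 23.059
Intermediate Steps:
R = 43/17 ≈ 2.5294
H(-10)*(R + 9) = 2*(43/17 + 9) = 2*(196/17) = 392/17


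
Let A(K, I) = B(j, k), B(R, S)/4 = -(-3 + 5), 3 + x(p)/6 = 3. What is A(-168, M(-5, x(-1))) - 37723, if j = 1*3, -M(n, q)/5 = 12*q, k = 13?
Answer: -37731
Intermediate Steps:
x(p) = 0 (x(p) = -18 + 6*3 = -18 + 18 = 0)
M(n, q) = -60*q
j = 3
B(R, S) = -8 (B(R, S) = 4*(-(-3 + 5)) = 4*(-1*2) = 4*(-2) = -8)
A(K, I) = -8
A(-168, M(-5, x(-1))) - 37723 = -8 - 37723 = -37731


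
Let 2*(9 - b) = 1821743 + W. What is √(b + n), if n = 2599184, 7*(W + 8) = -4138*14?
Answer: 3*√752206/2 ≈ 1300.9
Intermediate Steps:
W = -8284 (W = -8 + (-4138*14)/7 = -8 + (⅐)*(-57932) = -8 - 8276 = -8284)
b = -1813441/2 (b = 9 - (1821743 - 8284)/2 = 9 - ½*1813459 = 9 - 1813459/2 = -1813441/2 ≈ -9.0672e+5)
√(b + n) = √(-1813441/2 + 2599184) = √(3384927/2) = 3*√752206/2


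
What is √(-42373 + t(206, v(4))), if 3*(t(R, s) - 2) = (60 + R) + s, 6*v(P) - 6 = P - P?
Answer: 27*I*√58 ≈ 205.63*I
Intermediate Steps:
v(P) = 1 (v(P) = 1 + (P - P)/6 = 1 + (⅙)*0 = 1 + 0 = 1)
t(R, s) = 22 + R/3 + s/3 (t(R, s) = 2 + ((60 + R) + s)/3 = 2 + (60 + R + s)/3 = 2 + (20 + R/3 + s/3) = 22 + R/3 + s/3)
√(-42373 + t(206, v(4))) = √(-42373 + (22 + (⅓)*206 + (⅓)*1)) = √(-42373 + (22 + 206/3 + ⅓)) = √(-42373 + 91) = √(-42282) = 27*I*√58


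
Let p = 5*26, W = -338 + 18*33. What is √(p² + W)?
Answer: 2*√4289 ≈ 130.98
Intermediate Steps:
W = 256 (W = -338 + 594 = 256)
p = 130
√(p² + W) = √(130² + 256) = √(16900 + 256) = √17156 = 2*√4289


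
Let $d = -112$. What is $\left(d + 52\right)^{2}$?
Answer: $3600$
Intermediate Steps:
$\left(d + 52\right)^{2} = \left(-112 + 52\right)^{2} = \left(-60\right)^{2} = 3600$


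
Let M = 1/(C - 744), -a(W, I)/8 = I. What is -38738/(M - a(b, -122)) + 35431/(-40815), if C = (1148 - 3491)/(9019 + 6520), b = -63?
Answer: 17882859189101917/460632127867245 ≈ 38.822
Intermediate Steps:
a(W, I) = -8*I
C = -2343/15539 ≈ -0.15078
M = -15539/11563359 (M = 1/(-2343/15539 - 744) = 1/(-11563359/15539) = -15539/11563359 ≈ -0.0013438)
-38738/(M - a(b, -122)) + 35431/(-40815) = -38738/(-15539/11563359 - (-8)*(-122)) + 35431/(-40815) = -38738/(-15539/11563359 - 1*976) + 35431*(-1/40815) = -38738/(-15539/11563359 - 976) - 35431/40815 = -38738/(-11285853923/11563359) - 35431/40815 = -38738*(-11563359/11285853923) - 35431/40815 = 447941400942/11285853923 - 35431/40815 = 17882859189101917/460632127867245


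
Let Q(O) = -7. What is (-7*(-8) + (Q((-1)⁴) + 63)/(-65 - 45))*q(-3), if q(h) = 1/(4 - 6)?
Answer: -1526/55 ≈ -27.745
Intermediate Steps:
q(h) = -½ (q(h) = 1/(-2) = -½)
(-7*(-8) + (Q((-1)⁴) + 63)/(-65 - 45))*q(-3) = (-7*(-8) + (-7 + 63)/(-65 - 45))*(-½) = (56 + 56/(-110))*(-½) = (56 + 56*(-1/110))*(-½) = (56 - 28/55)*(-½) = (3052/55)*(-½) = -1526/55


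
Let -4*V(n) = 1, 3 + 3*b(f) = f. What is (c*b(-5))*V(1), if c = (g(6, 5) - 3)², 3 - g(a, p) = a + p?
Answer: 242/3 ≈ 80.667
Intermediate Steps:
g(a, p) = 3 - a - p (g(a, p) = 3 - (a + p) = 3 + (-a - p) = 3 - a - p)
b(f) = -1 + f/3
c = 121 (c = ((3 - 1*6 - 1*5) - 3)² = ((3 - 6 - 5) - 3)² = (-8 - 3)² = (-11)² = 121)
V(n) = -¼ (V(n) = -¼*1 = -¼)
(c*b(-5))*V(1) = (121*(-1 + (⅓)*(-5)))*(-¼) = (121*(-1 - 5/3))*(-¼) = (121*(-8/3))*(-¼) = -968/3*(-¼) = 242/3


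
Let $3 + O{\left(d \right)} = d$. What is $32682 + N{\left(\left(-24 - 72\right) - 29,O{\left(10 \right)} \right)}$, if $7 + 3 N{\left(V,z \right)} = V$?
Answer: $32638$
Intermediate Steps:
$O{\left(d \right)} = -3 + d$
$N{\left(V,z \right)} = - \frac{7}{3} + \frac{V}{3}$
$32682 + N{\left(\left(-24 - 72\right) - 29,O{\left(10 \right)} \right)} = 32682 + \left(- \frac{7}{3} + \frac{\left(-24 - 72\right) - 29}{3}\right) = 32682 + \left(- \frac{7}{3} + \frac{-96 - 29}{3}\right) = 32682 + \left(- \frac{7}{3} + \frac{1}{3} \left(-125\right)\right) = 32682 - 44 = 32638$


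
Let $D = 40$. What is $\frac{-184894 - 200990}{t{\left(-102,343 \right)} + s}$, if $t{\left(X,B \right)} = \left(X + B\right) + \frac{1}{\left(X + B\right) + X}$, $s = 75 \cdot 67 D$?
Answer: $- \frac{13409469}{6993125} \approx -1.9175$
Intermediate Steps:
$s = 201000$ ($s = 75 \cdot 67 \cdot 40 = 5025 \cdot 40 = 201000$)
$t{\left(X,B \right)} = B + X + \frac{1}{B + 2 X}$ ($t{\left(X,B \right)} = \left(B + X\right) + \frac{1}{\left(B + X\right) + X} = \left(B + X\right) + \frac{1}{B + 2 X} = B + X + \frac{1}{B + 2 X}$)
$\frac{-184894 - 200990}{t{\left(-102,343 \right)} + s} = \frac{-184894 - 200990}{\frac{1 + 343^{2} + 2 \left(-102\right)^{2} + 3 \cdot 343 \left(-102\right)}{343 + 2 \left(-102\right)} + 201000} = - \frac{385884}{\frac{1 + 117649 + 2 \cdot 10404 - 104958}{343 - 204} + 201000} = - \frac{385884}{\frac{1 + 117649 + 20808 - 104958}{139} + 201000} = - \frac{385884}{\frac{1}{139} \cdot 33500 + 201000} = - \frac{385884}{\frac{33500}{139} + 201000} = - \frac{385884}{\frac{27972500}{139}} = \left(-385884\right) \frac{139}{27972500} = - \frac{13409469}{6993125}$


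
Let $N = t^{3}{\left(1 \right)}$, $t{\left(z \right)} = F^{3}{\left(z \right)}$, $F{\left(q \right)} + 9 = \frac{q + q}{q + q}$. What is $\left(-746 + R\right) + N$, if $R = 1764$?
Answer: $-134216710$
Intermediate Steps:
$F{\left(q \right)} = -8$ ($F{\left(q \right)} = -9 + \frac{q + q}{q + q} = -9 + \frac{2 q}{2 q} = -9 + 2 q \frac{1}{2 q} = -9 + 1 = -8$)
$t{\left(z \right)} = -512$ ($t{\left(z \right)} = \left(-8\right)^{3} = -512$)
$N = -134217728$ ($N = \left(-512\right)^{3} = -134217728$)
$\left(-746 + R\right) + N = \left(-746 + 1764\right) - 134217728 = 1018 - 134217728 = -134216710$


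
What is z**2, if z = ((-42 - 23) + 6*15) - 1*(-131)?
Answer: 24336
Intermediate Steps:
z = 156 (z = (-65 + 90) + 131 = 25 + 131 = 156)
z**2 = 156**2 = 24336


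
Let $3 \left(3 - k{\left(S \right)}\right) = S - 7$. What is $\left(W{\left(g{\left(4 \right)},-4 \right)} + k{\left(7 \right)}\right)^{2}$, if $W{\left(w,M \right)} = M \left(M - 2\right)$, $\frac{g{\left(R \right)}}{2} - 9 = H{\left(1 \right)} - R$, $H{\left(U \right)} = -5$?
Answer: $729$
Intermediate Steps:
$k{\left(S \right)} = \frac{16}{3} - \frac{S}{3}$ ($k{\left(S \right)} = 3 - \frac{S - 7}{3} = 3 - \frac{-7 + S}{3} = 3 - \left(- \frac{7}{3} + \frac{S}{3}\right) = \frac{16}{3} - \frac{S}{3}$)
$g{\left(R \right)} = 8 - 2 R$ ($g{\left(R \right)} = 18 + 2 \left(-5 - R\right) = 18 - \left(10 + 2 R\right) = 8 - 2 R$)
$W{\left(w,M \right)} = M \left(-2 + M\right)$
$\left(W{\left(g{\left(4 \right)},-4 \right)} + k{\left(7 \right)}\right)^{2} = \left(- 4 \left(-2 - 4\right) + \left(\frac{16}{3} - \frac{7}{3}\right)\right)^{2} = \left(\left(-4\right) \left(-6\right) + \left(\frac{16}{3} - \frac{7}{3}\right)\right)^{2} = \left(24 + 3\right)^{2} = 27^{2} = 729$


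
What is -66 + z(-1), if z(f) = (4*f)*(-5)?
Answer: -46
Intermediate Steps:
z(f) = -20*f
-66 + z(-1) = -66 - 20*(-1) = -66 + 20 = -46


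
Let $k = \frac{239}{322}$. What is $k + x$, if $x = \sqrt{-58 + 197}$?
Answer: $\frac{239}{322} + \sqrt{139} \approx 12.532$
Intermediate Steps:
$x = \sqrt{139} \approx 11.79$
$k = \frac{239}{322}$ ($k = 239 \cdot \frac{1}{322} = \frac{239}{322} \approx 0.74224$)
$k + x = \frac{239}{322} + \sqrt{139}$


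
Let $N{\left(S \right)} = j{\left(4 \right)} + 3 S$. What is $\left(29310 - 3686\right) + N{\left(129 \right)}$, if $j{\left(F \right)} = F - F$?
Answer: $26011$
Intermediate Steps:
$j{\left(F \right)} = 0$
$N{\left(S \right)} = 3 S$ ($N{\left(S \right)} = 0 + 3 S = 3 S$)
$\left(29310 - 3686\right) + N{\left(129 \right)} = \left(29310 - 3686\right) + 3 \cdot 129 = 25624 + 387 = 26011$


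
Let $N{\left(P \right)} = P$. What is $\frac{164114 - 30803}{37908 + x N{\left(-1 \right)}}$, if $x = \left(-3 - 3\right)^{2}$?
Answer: $\frac{44437}{12624} \approx 3.52$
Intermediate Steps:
$x = 36$ ($x = \left(-6\right)^{2} = 36$)
$\frac{164114 - 30803}{37908 + x N{\left(-1 \right)}} = \frac{164114 - 30803}{37908 + 36 \left(-1\right)} = \frac{133311}{37908 - 36} = \frac{133311}{37872} = 133311 \cdot \frac{1}{37872} = \frac{44437}{12624}$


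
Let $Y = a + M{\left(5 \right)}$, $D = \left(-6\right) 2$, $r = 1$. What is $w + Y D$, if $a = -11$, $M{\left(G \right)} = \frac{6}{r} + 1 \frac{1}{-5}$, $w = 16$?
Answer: $\frac{392}{5} \approx 78.4$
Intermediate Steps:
$M{\left(G \right)} = \frac{29}{5}$ ($M{\left(G \right)} = \frac{6}{1} + 1 \frac{1}{-5} = 6 \cdot 1 + 1 \left(- \frac{1}{5}\right) = 6 - \frac{1}{5} = \frac{29}{5}$)
$D = -12$
$Y = - \frac{26}{5}$ ($Y = -11 + \frac{29}{5} = - \frac{26}{5} \approx -5.2$)
$w + Y D = 16 - - \frac{312}{5} = 16 + \frac{312}{5} = \frac{392}{5}$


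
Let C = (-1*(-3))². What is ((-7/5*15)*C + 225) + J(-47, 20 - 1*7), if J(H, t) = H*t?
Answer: -575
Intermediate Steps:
C = 9 (C = 3² = 9)
((-7/5*15)*C + 225) + J(-47, 20 - 1*7) = ((-7/5*15)*9 + 225) - 47*(20 - 1*7) = ((-7*⅕*15)*9 + 225) - 47*(20 - 7) = (-7/5*15*9 + 225) - 47*13 = (-21*9 + 225) - 611 = (-189 + 225) - 611 = 36 - 611 = -575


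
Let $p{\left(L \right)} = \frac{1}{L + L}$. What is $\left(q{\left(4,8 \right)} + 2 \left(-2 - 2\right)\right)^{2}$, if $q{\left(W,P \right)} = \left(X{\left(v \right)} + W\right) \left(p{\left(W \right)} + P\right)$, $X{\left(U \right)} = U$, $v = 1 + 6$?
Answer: $\frac{423801}{64} \approx 6621.9$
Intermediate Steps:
$v = 7$
$p{\left(L \right)} = \frac{1}{2 L}$
$q{\left(W,P \right)} = \left(7 + W\right) \left(P + \frac{1}{2 W}\right)$ ($q{\left(W,P \right)} = \left(7 + W\right) \left(\frac{1}{2 W} + P\right) = \left(7 + W\right) \left(P + \frac{1}{2 W}\right)$)
$\left(q{\left(4,8 \right)} + 2 \left(-2 - 2\right)\right)^{2} = \left(\left(\frac{1}{2} + 7 \cdot 8 + \frac{7}{2 \cdot 4} + 8 \cdot 4\right) + 2 \left(-2 - 2\right)\right)^{2} = \left(\left(\frac{1}{2} + 56 + \frac{7}{2} \cdot \frac{1}{4} + 32\right) + 2 \left(-4\right)\right)^{2} = \left(\left(\frac{1}{2} + 56 + \frac{7}{8} + 32\right) - 8\right)^{2} = \left(\frac{715}{8} - 8\right)^{2} = \left(\frac{651}{8}\right)^{2} = \frac{423801}{64}$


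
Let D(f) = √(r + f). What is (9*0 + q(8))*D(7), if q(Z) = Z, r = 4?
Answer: 8*√11 ≈ 26.533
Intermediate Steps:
D(f) = √(4 + f)
(9*0 + q(8))*D(7) = (9*0 + 8)*√(4 + 7) = (0 + 8)*√11 = 8*√11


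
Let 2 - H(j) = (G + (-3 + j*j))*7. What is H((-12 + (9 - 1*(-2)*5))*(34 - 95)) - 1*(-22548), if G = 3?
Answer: -1253753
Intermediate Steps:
H(j) = 2 - 7*j**2 (H(j) = 2 - (3 + (-3 + j*j))*7 = 2 - (3 + (-3 + j**2))*7 = 2 - j**2*7 = 2 - 7*j**2)
H((-12 + (9 - 1*(-2)*5))*(34 - 95)) - 1*(-22548) = (2 - 7*(-12 + (9 - 1*(-2)*5))**2*(34 - 95)**2) - 1*(-22548) = (2 - 7*3721*(-12 + (9 + 2*5))**2) + 22548 = (2 - 7*3721*(-12 + (9 + 10))**2) + 22548 = (2 - 7*3721*(-12 + 19)**2) + 22548 = (2 - 7*(7*(-61))**2) + 22548 = (2 - 7*(-427)**2) + 22548 = (2 - 7*182329) + 22548 = (2 - 1276303) + 22548 = -1276301 + 22548 = -1253753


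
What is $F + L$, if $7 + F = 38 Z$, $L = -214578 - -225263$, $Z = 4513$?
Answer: $182172$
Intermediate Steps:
$L = 10685$ ($L = -214578 + 225263 = 10685$)
$F = 171487$ ($F = -7 + 38 \cdot 4513 = -7 + 171494 = 171487$)
$F + L = 171487 + 10685 = 182172$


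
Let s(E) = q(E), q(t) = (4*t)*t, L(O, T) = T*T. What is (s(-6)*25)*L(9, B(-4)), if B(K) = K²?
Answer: 921600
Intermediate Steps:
L(O, T) = T²
q(t) = 4*t²
s(E) = 4*E²
(s(-6)*25)*L(9, B(-4)) = ((4*(-6)²)*25)*((-4)²)² = ((4*36)*25)*16² = (144*25)*256 = 3600*256 = 921600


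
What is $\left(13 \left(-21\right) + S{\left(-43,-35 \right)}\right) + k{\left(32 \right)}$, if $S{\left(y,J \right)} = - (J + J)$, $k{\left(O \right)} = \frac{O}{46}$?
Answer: $- \frac{4653}{23} \approx -202.3$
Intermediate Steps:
$k{\left(O \right)} = \frac{O}{46}$ ($k{\left(O \right)} = O \frac{1}{46} = \frac{O}{46}$)
$S{\left(y,J \right)} = - 2 J$
$\left(13 \left(-21\right) + S{\left(-43,-35 \right)}\right) + k{\left(32 \right)} = \left(13 \left(-21\right) - -70\right) + \frac{1}{46} \cdot 32 = \left(-273 + 70\right) + \frac{16}{23} = -203 + \frac{16}{23} = - \frac{4653}{23}$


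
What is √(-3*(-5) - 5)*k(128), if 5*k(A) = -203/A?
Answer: -203*√10/640 ≈ -1.0030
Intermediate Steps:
k(A) = -203/(5*A) (k(A) = (-203/A)/5 = -203/(5*A))
√(-3*(-5) - 5)*k(128) = √(-3*(-5) - 5)*(-203/5/128) = √(15 - 5)*(-203/5*1/128) = √10*(-203/640) = -203*√10/640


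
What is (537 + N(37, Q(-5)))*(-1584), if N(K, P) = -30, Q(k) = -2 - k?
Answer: -803088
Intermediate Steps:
(537 + N(37, Q(-5)))*(-1584) = (537 - 30)*(-1584) = 507*(-1584) = -803088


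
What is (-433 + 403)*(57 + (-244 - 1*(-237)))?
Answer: -1500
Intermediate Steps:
(-433 + 403)*(57 + (-244 - 1*(-237))) = -30*(57 + (-244 + 237)) = -30*(57 - 7) = -30*50 = -1500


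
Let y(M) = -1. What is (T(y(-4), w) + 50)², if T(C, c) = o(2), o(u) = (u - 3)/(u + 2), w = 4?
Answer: 39601/16 ≈ 2475.1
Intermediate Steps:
o(u) = (-3 + u)/(2 + u)
T(C, c) = -¼ (T(C, c) = (-3 + 2)/(2 + 2) = -1/4 = (¼)*(-1) = -¼)
(T(y(-4), w) + 50)² = (-¼ + 50)² = (199/4)² = 39601/16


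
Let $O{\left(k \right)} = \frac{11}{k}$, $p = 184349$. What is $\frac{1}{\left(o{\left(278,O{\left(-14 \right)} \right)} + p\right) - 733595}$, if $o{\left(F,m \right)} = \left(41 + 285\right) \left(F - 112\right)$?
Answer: $- \frac{1}{495130} \approx -2.0197 \cdot 10^{-6}$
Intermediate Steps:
$o{\left(F,m \right)} = -36512 + 326 F$ ($o{\left(F,m \right)} = 326 \left(-112 + F\right) = -36512 + 326 F$)
$\frac{1}{\left(o{\left(278,O{\left(-14 \right)} \right)} + p\right) - 733595} = \frac{1}{\left(\left(-36512 + 326 \cdot 278\right) + 184349\right) - 733595} = \frac{1}{\left(\left(-36512 + 90628\right) + 184349\right) - 733595} = \frac{1}{\left(54116 + 184349\right) - 733595} = \frac{1}{238465 - 733595} = \frac{1}{-495130} = - \frac{1}{495130}$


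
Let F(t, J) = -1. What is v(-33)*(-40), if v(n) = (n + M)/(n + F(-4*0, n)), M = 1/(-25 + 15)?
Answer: -662/17 ≈ -38.941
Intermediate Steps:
M = -⅒ (M = 1/(-10) = -⅒ ≈ -0.10000)
v(n) = (-⅒ + n)/(-1 + n) (v(n) = (n - ⅒)/(n - 1) = (-⅒ + n)/(-1 + n))
v(-33)*(-40) = ((-⅒ - 33)/(-1 - 33))*(-40) = (-331/10/(-34))*(-40) = -1/34*(-331/10)*(-40) = (331/340)*(-40) = -662/17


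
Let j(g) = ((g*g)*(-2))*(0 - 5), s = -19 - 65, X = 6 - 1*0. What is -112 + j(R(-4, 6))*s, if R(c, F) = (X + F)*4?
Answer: -1935472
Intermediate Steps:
X = 6 (X = 6 + 0 = 6)
R(c, F) = 24 + 4*F (R(c, F) = (6 + F)*4 = 24 + 4*F)
s = -84
j(g) = 10*g**2 (j(g) = (g**2*(-2))*(-5) = -2*g**2*(-5) = 10*g**2)
-112 + j(R(-4, 6))*s = -112 + (10*(24 + 4*6)**2)*(-84) = -112 + (10*(24 + 24)**2)*(-84) = -112 + (10*48**2)*(-84) = -112 + (10*2304)*(-84) = -112 + 23040*(-84) = -112 - 1935360 = -1935472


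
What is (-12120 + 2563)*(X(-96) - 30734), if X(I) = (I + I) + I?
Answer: 296477254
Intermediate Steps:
X(I) = 3*I (X(I) = 2*I + I = 3*I)
(-12120 + 2563)*(X(-96) - 30734) = (-12120 + 2563)*(3*(-96) - 30734) = -9557*(-288 - 30734) = -9557*(-31022) = 296477254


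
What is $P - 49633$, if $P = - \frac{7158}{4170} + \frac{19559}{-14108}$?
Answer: $- \frac{486684967329}{9805060} \approx -49636.0$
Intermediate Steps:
$P = - \frac{30424349}{9805060}$ ($P = \left(-7158\right) \frac{1}{4170} + 19559 \left(- \frac{1}{14108}\right) = - \frac{1193}{695} - \frac{19559}{14108} = - \frac{30424349}{9805060} \approx -3.1029$)
$P - 49633 = - \frac{30424349}{9805060} - 49633 = - \frac{486684967329}{9805060}$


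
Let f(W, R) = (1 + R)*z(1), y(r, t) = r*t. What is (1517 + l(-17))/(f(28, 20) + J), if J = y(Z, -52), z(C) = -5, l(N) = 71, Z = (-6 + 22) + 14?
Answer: -1588/1665 ≈ -0.95375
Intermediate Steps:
Z = 30 (Z = 16 + 14 = 30)
J = -1560 (J = 30*(-52) = -1560)
f(W, R) = -5 - 5*R (f(W, R) = (1 + R)*(-5) = -5 - 5*R)
(1517 + l(-17))/(f(28, 20) + J) = (1517 + 71)/((-5 - 5*20) - 1560) = 1588/((-5 - 100) - 1560) = 1588/(-105 - 1560) = 1588/(-1665) = 1588*(-1/1665) = -1588/1665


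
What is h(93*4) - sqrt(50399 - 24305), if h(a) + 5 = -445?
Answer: -450 - sqrt(26094) ≈ -611.54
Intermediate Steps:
h(a) = -450 (h(a) = -5 - 445 = -450)
h(93*4) - sqrt(50399 - 24305) = -450 - sqrt(50399 - 24305) = -450 - sqrt(26094)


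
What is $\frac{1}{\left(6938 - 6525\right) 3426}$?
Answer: $\frac{1}{1414938} \approx 7.0674 \cdot 10^{-7}$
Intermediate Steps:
$\frac{1}{\left(6938 - 6525\right) 3426} = \frac{1}{413} \cdot \frac{1}{3426} = \frac{1}{1414938}$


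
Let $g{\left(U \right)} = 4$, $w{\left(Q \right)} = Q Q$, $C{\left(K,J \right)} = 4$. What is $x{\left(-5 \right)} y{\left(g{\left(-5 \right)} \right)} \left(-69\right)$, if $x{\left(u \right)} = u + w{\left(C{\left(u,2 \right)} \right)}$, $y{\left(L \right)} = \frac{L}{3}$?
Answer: $-1012$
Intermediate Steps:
$w{\left(Q \right)} = Q^{2}$
$y{\left(L \right)} = \frac{L}{3}$ ($y{\left(L \right)} = L \frac{1}{3} = \frac{L}{3}$)
$x{\left(u \right)} = 16 + u$ ($x{\left(u \right)} = u + 4^{2} = u + 16 = 16 + u$)
$x{\left(-5 \right)} y{\left(g{\left(-5 \right)} \right)} \left(-69\right) = \left(16 - 5\right) \frac{1}{3} \cdot 4 \left(-69\right) = 11 \cdot \frac{4}{3} \left(-69\right) = \frac{44}{3} \left(-69\right) = -1012$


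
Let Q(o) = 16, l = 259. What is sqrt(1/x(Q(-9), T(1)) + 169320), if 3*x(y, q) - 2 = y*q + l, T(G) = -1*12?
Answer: sqrt(89570303)/23 ≈ 411.49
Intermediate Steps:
T(G) = -12
x(y, q) = 87 + q*y/3 (x(y, q) = 2/3 + (y*q + 259)/3 = 2/3 + (q*y + 259)/3 = 2/3 + (259 + q*y)/3 = 2/3 + (259/3 + q*y/3) = 87 + q*y/3)
sqrt(1/x(Q(-9), T(1)) + 169320) = sqrt(1/(87 + (1/3)*(-12)*16) + 169320) = sqrt(1/(87 - 64) + 169320) = sqrt(1/23 + 169320) = sqrt(3894361/23) = sqrt(89570303)/23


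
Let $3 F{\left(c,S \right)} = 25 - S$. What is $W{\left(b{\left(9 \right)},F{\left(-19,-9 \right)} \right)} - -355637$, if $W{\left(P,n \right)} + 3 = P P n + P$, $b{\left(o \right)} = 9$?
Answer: $356561$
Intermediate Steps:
$F{\left(c,S \right)} = \frac{25}{3} - \frac{S}{3}$ ($F{\left(c,S \right)} = \frac{25 - S}{3} = \frac{25}{3} - \frac{S}{3}$)
$W{\left(P,n \right)} = -3 + P + n P^{2}$ ($W{\left(P,n \right)} = -3 + \left(P P n + P\right) = -3 + \left(P^{2} n + P\right) = -3 + \left(n P^{2} + P\right) = -3 + \left(P + n P^{2}\right) = -3 + P + n P^{2}$)
$W{\left(b{\left(9 \right)},F{\left(-19,-9 \right)} \right)} - -355637 = \left(-3 + 9 + \left(\frac{25}{3} - -3\right) 9^{2}\right) - -355637 = \left(-3 + 9 + \left(\frac{25}{3} + 3\right) 81\right) + 355637 = \left(-3 + 9 + \frac{34}{3} \cdot 81\right) + 355637 = \left(-3 + 9 + 918\right) + 355637 = 924 + 355637 = 356561$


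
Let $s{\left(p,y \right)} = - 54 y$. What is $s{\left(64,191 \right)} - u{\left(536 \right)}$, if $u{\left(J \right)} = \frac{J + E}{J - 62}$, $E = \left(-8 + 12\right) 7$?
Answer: $- \frac{814900}{79} \approx -10315.0$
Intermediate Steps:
$E = 28$ ($E = 4 \cdot 7 = 28$)
$u{\left(J \right)} = \frac{28 + J}{-62 + J}$ ($u{\left(J \right)} = \frac{J + 28}{J - 62} = \frac{28 + J}{-62 + J}$)
$s{\left(64,191 \right)} - u{\left(536 \right)} = \left(-54\right) 191 - \frac{28 + 536}{-62 + 536} = -10314 - \frac{1}{474} \cdot 564 = -10314 - \frac{94}{79} = - \frac{814900}{79}$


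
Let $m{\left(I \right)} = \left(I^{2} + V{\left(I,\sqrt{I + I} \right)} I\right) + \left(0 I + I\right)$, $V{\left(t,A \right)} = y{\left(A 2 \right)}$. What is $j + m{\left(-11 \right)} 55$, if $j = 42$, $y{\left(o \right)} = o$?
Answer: $6092 - 1210 i \sqrt{22} \approx 6092.0 - 5675.4 i$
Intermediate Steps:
$V{\left(t,A \right)} = 2 A$ ($V{\left(t,A \right)} = A 2 = 2 A$)
$m{\left(I \right)} = I + I^{2} + 2 \sqrt{2} I^{\frac{3}{2}}$ ($m{\left(I \right)} = \left(I^{2} + 2 \sqrt{I + I} I\right) + \left(0 I + I\right) = \left(I^{2} + 2 \sqrt{2 I} I\right) + \left(0 + I\right) = \left(I^{2} + 2 \sqrt{2} \sqrt{I} I\right) + I = \left(I^{2} + 2 \sqrt{2} I^{\frac{3}{2}}\right) + I = I + I^{2} + 2 \sqrt{2} I^{\frac{3}{2}}$)
$j + m{\left(-11 \right)} 55 = 42 + - 11 \left(1 - 11 + 2 \sqrt{2} \sqrt{-11}\right) 55 = 42 + - 11 \left(1 - 11 + 2 \sqrt{2} i \sqrt{11}\right) 55 = 42 + - 11 \left(1 - 11 + 2 i \sqrt{22}\right) 55 = 42 + - 11 \left(-10 + 2 i \sqrt{22}\right) 55 = 42 + \left(110 - 22 i \sqrt{22}\right) 55 = 42 + \left(6050 - 1210 i \sqrt{22}\right) = 6092 - 1210 i \sqrt{22}$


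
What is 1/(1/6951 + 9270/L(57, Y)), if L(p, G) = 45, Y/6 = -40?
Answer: 6951/1431907 ≈ 0.0048544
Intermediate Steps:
Y = -240 (Y = 6*(-40) = -240)
1/(1/6951 + 9270/L(57, Y)) = 1/(1/6951 + 9270/45) = 1/(1/6951 + 9270*(1/45)) = 1/(1/6951 + 206) = 1/(1431907/6951) = 6951/1431907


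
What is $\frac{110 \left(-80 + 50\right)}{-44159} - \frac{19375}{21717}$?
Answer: $- \frac{783914525}{959001003} \approx -0.81743$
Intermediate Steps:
$\frac{110 \left(-80 + 50\right)}{-44159} - \frac{19375}{21717} = 110 \left(-30\right) \left(- \frac{1}{44159}\right) - \frac{19375}{21717} = \left(-3300\right) \left(- \frac{1}{44159}\right) - \frac{19375}{21717} = \frac{3300}{44159} - \frac{19375}{21717} = - \frac{783914525}{959001003}$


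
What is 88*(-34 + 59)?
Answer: 2200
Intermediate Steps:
88*(-34 + 59) = 88*25 = 2200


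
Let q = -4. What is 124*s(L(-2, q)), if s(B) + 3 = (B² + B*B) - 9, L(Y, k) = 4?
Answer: 2480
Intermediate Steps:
s(B) = -12 + 2*B² (s(B) = -3 + ((B² + B*B) - 9) = -3 + ((B² + B²) - 9) = -3 + (2*B² - 9) = -3 + (-9 + 2*B²) = -12 + 2*B²)
124*s(L(-2, q)) = 124*(-12 + 2*4²) = 124*(-12 + 2*16) = 124*(-12 + 32) = 124*20 = 2480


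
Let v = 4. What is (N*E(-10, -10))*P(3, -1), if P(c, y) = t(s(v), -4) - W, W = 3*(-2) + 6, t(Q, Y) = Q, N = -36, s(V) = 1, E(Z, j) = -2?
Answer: 72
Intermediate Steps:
W = 0 (W = -6 + 6 = 0)
P(c, y) = 1 (P(c, y) = 1 - 1*0 = 1 + 0 = 1)
(N*E(-10, -10))*P(3, -1) = -36*(-2)*1 = 72*1 = 72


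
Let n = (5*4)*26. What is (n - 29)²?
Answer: 241081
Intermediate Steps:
n = 520 (n = 20*26 = 520)
(n - 29)² = (520 - 29)² = 491² = 241081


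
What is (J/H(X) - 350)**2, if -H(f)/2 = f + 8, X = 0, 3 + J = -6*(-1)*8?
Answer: 31866025/256 ≈ 1.2448e+5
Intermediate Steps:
J = 45 (J = -3 - 6*(-1)*8 = -3 + 6*8 = -3 + 48 = 45)
H(f) = -16 - 2*f (H(f) = -2*(f + 8) = -2*(8 + f) = -16 - 2*f)
(J/H(X) - 350)**2 = (45/(-16 - 2*0) - 350)**2 = (45/(-16 + 0) - 350)**2 = (45/(-16) - 350)**2 = (45*(-1/16) - 350)**2 = (-45/16 - 350)**2 = (-5645/16)**2 = 31866025/256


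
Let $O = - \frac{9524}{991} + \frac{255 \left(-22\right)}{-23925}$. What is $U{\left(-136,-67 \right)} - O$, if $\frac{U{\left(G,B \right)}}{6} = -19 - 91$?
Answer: $- \frac{93491414}{143695} \approx -650.62$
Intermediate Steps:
$U{\left(G,B \right)} = -660$ ($U{\left(G,B \right)} = 6 \left(-19 - 91\right) = 6 \left(-110\right) = -660$)
$O = - \frac{1347286}{143695}$ ($O = \left(-9524\right) \frac{1}{991} - - \frac{34}{145} = - \frac{9524}{991} + \frac{34}{145} = - \frac{1347286}{143695} \approx -9.376$)
$U{\left(-136,-67 \right)} - O = -660 - - \frac{1347286}{143695} = -660 + \frac{1347286}{143695} = - \frac{93491414}{143695}$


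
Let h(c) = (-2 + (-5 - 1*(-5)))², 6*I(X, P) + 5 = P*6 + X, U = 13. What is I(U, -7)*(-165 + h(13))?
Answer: 2737/3 ≈ 912.33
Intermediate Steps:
I(X, P) = -⅚ + P + X/6 (I(X, P) = -⅚ + (P*6 + X)/6 = -⅚ + (6*P + X)/6 = -⅚ + (X + 6*P)/6 = -⅚ + (P + X/6) = -⅚ + P + X/6)
h(c) = 4 (h(c) = (-2 + (-5 + 5))² = (-2 + 0)² = (-2)² = 4)
I(U, -7)*(-165 + h(13)) = (-⅚ - 7 + (⅙)*13)*(-165 + 4) = (-⅚ - 7 + 13/6)*(-161) = -17/3*(-161) = 2737/3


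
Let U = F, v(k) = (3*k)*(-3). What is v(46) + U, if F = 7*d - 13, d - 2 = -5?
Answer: -448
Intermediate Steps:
d = -3 (d = 2 - 5 = -3)
v(k) = -9*k
F = -34 (F = 7*(-3) - 13 = -21 - 13 = -34)
U = -34
v(46) + U = -9*46 - 34 = -414 - 34 = -448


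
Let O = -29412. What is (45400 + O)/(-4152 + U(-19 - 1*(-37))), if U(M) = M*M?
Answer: -3997/957 ≈ -4.1766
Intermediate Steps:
U(M) = M²
(45400 + O)/(-4152 + U(-19 - 1*(-37))) = (45400 - 29412)/(-4152 + (-19 - 1*(-37))²) = 15988/(-4152 + (-19 + 37)²) = 15988/(-4152 + 18²) = 15988/(-4152 + 324) = 15988/(-3828) = 15988*(-1/3828) = -3997/957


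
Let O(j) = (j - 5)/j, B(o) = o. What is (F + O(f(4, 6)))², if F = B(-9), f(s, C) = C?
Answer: 2809/36 ≈ 78.028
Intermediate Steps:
F = -9
O(j) = (-5 + j)/j
(F + O(f(4, 6)))² = (-9 + (-5 + 6)/6)² = (-9 + (⅙)*1)² = (-9 + ⅙)² = (-53/6)² = 2809/36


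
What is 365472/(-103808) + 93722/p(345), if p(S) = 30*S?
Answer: 92913409/16787700 ≈ 5.5346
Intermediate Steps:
365472/(-103808) + 93722/p(345) = 365472/(-103808) + 93722/((30*345)) = 365472*(-1/103808) + 93722/10350 = -11421/3244 + 93722*(1/10350) = -11421/3244 + 46861/5175 = 92913409/16787700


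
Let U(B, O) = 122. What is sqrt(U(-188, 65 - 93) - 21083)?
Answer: 3*I*sqrt(2329) ≈ 144.78*I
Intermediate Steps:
sqrt(U(-188, 65 - 93) - 21083) = sqrt(122 - 21083) = sqrt(-20961) = 3*I*sqrt(2329)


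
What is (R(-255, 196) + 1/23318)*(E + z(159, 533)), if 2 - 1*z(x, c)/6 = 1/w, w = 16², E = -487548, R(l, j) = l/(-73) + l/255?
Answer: -264841986448839/217883392 ≈ -1.2155e+6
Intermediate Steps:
R(l, j) = -182*l/18615 (R(l, j) = l*(-1/73) + l*(1/255) = -l/73 + l/255 = -182*l/18615)
w = 256
z(x, c) = 1533/128 (z(x, c) = 12 - 6/256 = 12 - 6*1/256 = 12 - 3/128 = 1533/128)
(R(-255, 196) + 1/23318)*(E + z(159, 533)) = (-182/18615*(-255) + 1/23318)*(-487548 + 1533/128) = (182/73 + 1/23318)*(-62404611/128) = (4243949/1702214)*(-62404611/128) = -264841986448839/217883392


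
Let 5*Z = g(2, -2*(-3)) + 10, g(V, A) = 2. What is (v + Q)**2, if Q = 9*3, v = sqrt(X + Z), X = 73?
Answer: (135 + sqrt(1885))**2/25 ≈ 1273.3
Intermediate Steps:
Z = 12/5 (Z = (2 + 10)/5 = (1/5)*12 = 12/5 ≈ 2.4000)
v = sqrt(1885)/5 (v = sqrt(73 + 12/5) = sqrt(377/5) = sqrt(1885)/5 ≈ 8.6833)
Q = 27
(v + Q)**2 = (sqrt(1885)/5 + 27)**2 = (27 + sqrt(1885)/5)**2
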